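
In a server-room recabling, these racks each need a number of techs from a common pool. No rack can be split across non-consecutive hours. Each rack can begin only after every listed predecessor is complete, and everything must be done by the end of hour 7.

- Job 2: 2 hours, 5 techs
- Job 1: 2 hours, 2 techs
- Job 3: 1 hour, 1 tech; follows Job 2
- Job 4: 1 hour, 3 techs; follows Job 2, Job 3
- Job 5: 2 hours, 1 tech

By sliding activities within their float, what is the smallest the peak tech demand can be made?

5

Early-start (Job 2@1, Job 1@1, Job 3@3, Job 4@4, Job 5@1) gives peak 8: h1:8  h2:8  h3:1  h4:3  h5:0  h6:0  h7:0.
Shift Job 1→3, Job 5→5.
Schedule Job 2@1, Job 1@3, Job 3@3, Job 4@4, Job 5@5: h1:5  h2:5  h3:3  h4:5  h5:1  h6:1  h7:0 — peak 5.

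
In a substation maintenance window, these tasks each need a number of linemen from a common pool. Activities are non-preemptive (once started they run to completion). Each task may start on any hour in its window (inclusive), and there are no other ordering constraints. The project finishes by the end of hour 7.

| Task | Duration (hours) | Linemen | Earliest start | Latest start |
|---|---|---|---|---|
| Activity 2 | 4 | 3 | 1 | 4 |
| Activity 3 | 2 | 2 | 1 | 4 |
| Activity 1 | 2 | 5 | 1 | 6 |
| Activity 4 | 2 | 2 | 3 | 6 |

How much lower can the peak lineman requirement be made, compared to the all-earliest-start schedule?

Early-start peak: h1:10  h2:10  h3:5  h4:5  h5:0  h6:0  h7:0 ⇒ 10.
Leveled (Activity 2@1, Activity 3@1, Activity 1@5, Activity 4@3): h1:5  h2:5  h3:5  h4:5  h5:5  h6:5  h7:0 ⇒ 5.
Reduction 10 − 5 = 5.

5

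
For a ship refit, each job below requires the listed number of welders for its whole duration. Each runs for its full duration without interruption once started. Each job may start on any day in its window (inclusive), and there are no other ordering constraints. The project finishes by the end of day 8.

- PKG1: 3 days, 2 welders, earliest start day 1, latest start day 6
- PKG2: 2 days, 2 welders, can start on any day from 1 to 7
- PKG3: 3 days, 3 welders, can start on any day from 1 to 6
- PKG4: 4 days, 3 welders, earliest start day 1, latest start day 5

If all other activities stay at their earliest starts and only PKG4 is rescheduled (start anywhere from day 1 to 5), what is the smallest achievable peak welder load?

PKG4@1: d1:10  d2:10  d3:8  d4:3  d5:0  d6:0  d7:0  d8:0 → peak 10
PKG4@2: d1:7  d2:10  d3:8  d4:3  d5:3  d6:0  d7:0  d8:0 → peak 10
PKG4@3: d1:7  d2:7  d3:8  d4:3  d5:3  d6:3  d7:0  d8:0 → peak 8
PKG4@4: d1:7  d2:7  d3:5  d4:3  d5:3  d6:3  d7:3  d8:0 → peak 7
PKG4@5: d1:7  d2:7  d3:5  d4:0  d5:3  d6:3  d7:3  d8:3 → peak 7
Best is PKG4@4, peak 7.

7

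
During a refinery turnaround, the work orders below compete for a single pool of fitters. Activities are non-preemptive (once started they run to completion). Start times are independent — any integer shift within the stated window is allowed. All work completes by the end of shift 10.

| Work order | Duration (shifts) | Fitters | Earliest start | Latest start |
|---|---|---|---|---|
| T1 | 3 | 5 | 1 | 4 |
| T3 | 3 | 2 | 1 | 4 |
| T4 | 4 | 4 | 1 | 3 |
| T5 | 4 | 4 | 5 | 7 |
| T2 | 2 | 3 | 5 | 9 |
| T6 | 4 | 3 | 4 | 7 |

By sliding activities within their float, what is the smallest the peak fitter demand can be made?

9

Early-start (T1@1, T3@1, T4@1, T5@5, T2@5, T6@4) gives peak 11: s1:11  s2:11  s3:11  s4:7  s5:10  s6:10  s7:7  s8:4  s9:0  s10:0.
Shift T3→4, T6→7.
Schedule T1@1, T3@4, T4@1, T5@5, T2@5, T6@7: s1:9  s2:9  s3:9  s4:6  s5:9  s6:9  s7:7  s8:7  s9:3  s10:3 — peak 9.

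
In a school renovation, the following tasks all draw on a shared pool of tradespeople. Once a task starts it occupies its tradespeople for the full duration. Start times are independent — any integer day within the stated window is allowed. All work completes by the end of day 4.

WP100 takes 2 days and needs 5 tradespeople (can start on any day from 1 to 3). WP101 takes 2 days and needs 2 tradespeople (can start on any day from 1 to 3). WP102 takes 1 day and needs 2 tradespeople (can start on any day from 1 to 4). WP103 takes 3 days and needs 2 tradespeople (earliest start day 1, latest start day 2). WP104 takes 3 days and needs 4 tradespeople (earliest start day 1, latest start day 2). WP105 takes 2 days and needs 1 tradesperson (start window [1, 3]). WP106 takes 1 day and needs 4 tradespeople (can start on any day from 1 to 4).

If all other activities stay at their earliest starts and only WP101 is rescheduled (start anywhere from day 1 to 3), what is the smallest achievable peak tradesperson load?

WP101@1: d1:20  d2:14  d3:6  d4:0 → peak 20
WP101@2: d1:18  d2:14  d3:8  d4:0 → peak 18
WP101@3: d1:18  d2:12  d3:8  d4:2 → peak 18
Best is WP101@2, peak 18.

18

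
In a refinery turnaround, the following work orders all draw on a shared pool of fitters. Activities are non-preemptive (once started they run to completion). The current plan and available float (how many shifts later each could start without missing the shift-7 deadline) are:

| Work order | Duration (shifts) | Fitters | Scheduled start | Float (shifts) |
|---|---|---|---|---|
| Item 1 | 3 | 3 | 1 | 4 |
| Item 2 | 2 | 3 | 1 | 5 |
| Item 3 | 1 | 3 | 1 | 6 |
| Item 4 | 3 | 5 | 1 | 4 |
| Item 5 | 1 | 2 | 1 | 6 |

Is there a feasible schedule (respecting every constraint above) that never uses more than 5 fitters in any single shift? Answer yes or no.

no

The minimum achievable peak is 6; 5 < 6, so no feasible schedule stays within the cap.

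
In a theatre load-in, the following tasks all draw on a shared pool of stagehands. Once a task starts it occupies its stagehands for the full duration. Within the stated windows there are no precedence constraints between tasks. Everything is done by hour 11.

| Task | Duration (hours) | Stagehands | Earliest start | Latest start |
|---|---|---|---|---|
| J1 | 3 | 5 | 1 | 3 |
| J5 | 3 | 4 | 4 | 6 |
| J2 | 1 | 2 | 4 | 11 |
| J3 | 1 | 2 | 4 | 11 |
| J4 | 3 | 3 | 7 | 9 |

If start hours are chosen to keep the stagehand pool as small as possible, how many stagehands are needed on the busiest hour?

5

Early-start (J1@1, J5@4, J2@4, J3@4, J4@7) gives peak 8: h1:5  h2:5  h3:5  h4:8  h5:4  h6:4  h7:3  h8:3  h9:3  h10:0  h11:0.
Shift J2→7, J3→7, J4→8.
Schedule J1@1, J5@4, J2@7, J3@7, J4@8: h1:5  h2:5  h3:5  h4:4  h5:4  h6:4  h7:4  h8:3  h9:3  h10:3  h11:0 — peak 5.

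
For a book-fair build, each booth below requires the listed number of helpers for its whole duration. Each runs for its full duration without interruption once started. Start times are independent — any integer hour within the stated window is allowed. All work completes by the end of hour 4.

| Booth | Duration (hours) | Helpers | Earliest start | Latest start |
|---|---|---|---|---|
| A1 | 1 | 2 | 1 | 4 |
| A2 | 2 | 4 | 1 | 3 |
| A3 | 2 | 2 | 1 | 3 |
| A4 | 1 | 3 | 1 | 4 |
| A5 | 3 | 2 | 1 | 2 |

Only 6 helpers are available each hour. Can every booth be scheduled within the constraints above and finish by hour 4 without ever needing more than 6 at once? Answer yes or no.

yes

Schedule A1@2, A2@3, A3@1, A4@1, A5@2: h1:5  h2:6  h3:6  h4:6 — peak 6 ≤ 6.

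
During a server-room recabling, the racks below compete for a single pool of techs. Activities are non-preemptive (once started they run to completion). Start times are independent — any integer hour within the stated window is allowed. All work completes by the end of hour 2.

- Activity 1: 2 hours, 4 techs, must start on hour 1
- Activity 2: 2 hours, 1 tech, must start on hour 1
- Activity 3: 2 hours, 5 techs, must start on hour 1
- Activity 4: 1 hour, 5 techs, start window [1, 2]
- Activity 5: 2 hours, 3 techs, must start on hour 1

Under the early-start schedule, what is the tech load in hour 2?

13

At early start, hour 2 has: Activity 1, Activity 2, Activity 3, Activity 5.
Demand: 4 + 1 + 5 + 3 = 13.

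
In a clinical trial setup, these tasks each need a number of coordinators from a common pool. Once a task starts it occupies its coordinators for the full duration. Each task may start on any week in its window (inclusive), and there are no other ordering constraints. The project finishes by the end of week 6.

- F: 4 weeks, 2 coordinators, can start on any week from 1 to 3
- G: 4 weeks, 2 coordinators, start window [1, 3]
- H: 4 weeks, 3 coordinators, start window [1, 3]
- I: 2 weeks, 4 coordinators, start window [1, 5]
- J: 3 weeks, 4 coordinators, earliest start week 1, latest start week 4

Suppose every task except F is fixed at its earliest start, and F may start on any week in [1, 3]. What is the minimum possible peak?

13

F@1: w1:15  w2:15  w3:11  w4:7  w5:0  w6:0 → peak 15
F@2: w1:13  w2:15  w3:11  w4:7  w5:2  w6:0 → peak 15
F@3: w1:13  w2:13  w3:11  w4:7  w5:2  w6:2 → peak 13
Best is F@3, peak 13.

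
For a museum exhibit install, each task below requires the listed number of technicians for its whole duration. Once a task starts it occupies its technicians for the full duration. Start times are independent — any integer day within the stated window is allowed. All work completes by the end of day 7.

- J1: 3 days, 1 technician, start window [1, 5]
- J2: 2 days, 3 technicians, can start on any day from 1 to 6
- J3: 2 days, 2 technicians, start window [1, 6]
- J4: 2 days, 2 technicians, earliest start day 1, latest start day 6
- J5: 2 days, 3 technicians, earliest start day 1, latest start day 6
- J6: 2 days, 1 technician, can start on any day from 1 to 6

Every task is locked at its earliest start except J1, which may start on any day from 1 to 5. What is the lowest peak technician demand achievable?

11

J1@1: d1:12  d2:12  d3:1  d4:0  d5:0  d6:0  d7:0 → peak 12
J1@2: d1:11  d2:12  d3:1  d4:1  d5:0  d6:0  d7:0 → peak 12
J1@3: d1:11  d2:11  d3:1  d4:1  d5:1  d6:0  d7:0 → peak 11
J1@4: d1:11  d2:11  d3:0  d4:1  d5:1  d6:1  d7:0 → peak 11
J1@5: d1:11  d2:11  d3:0  d4:0  d5:1  d6:1  d7:1 → peak 11
Best is J1@3, peak 11.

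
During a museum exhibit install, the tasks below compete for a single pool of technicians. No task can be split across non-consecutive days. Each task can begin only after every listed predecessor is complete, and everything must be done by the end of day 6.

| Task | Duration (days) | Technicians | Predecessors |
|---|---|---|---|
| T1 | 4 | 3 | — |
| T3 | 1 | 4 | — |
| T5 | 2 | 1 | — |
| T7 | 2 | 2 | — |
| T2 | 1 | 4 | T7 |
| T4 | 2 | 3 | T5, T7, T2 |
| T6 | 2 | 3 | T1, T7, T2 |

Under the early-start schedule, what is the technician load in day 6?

3

At early start, day 6 has: T6.
Demand: 3 = 3.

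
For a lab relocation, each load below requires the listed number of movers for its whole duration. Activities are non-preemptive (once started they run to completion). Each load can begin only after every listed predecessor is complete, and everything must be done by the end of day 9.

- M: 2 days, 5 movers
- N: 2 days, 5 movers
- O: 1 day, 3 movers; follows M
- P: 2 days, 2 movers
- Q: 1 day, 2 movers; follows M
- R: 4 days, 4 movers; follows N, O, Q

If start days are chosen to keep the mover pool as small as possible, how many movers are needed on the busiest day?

6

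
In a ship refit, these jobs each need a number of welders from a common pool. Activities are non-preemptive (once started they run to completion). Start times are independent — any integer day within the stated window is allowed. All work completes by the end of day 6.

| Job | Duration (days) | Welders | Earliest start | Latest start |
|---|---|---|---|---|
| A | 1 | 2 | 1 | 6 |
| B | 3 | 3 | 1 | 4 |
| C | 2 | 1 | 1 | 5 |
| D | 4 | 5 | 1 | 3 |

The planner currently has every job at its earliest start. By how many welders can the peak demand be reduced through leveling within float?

3

Early-start peak: d1:11  d2:9  d3:8  d4:5  d5:0  d6:0 ⇒ 11.
Leveled (A@1, B@1, C@1, D@3): d1:6  d2:4  d3:8  d4:5  d5:5  d6:5 ⇒ 8.
Reduction 11 − 8 = 3.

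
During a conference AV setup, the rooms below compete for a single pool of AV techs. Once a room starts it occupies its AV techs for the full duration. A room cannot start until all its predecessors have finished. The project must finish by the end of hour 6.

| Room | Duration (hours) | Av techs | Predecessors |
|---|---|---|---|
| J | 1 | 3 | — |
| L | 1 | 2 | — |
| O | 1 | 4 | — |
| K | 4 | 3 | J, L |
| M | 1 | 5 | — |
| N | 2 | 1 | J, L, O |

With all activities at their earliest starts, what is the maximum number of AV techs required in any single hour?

14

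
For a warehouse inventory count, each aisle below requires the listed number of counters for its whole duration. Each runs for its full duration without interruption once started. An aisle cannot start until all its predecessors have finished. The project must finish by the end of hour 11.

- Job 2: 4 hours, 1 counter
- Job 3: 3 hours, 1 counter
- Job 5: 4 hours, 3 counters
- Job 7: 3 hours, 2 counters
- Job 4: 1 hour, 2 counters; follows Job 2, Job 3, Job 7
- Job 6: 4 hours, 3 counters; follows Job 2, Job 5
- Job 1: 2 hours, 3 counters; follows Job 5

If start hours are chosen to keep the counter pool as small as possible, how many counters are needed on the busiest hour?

Early-start (Job 2@1, Job 3@1, Job 5@1, Job 7@1, Job 4@5, Job 6@5, Job 1@5) gives peak 8: h1:7  h2:7  h3:7  h4:4  h5:8  h6:6  h7:3  h8:3  h9:0  h10:0  h11:0.
Shift Job 7→5, Job 4→8, Job 1→9.
Schedule Job 2@1, Job 3@1, Job 5@1, Job 7@5, Job 4@8, Job 6@5, Job 1@9: h1:5  h2:5  h3:5  h4:4  h5:5  h6:5  h7:5  h8:5  h9:3  h10:3  h11:0 — peak 5.
Total counter-hours = 45 over 11 hours ⇒ peak ≥ ⌈45/11⌉ = 5, so 5 is optimal.

5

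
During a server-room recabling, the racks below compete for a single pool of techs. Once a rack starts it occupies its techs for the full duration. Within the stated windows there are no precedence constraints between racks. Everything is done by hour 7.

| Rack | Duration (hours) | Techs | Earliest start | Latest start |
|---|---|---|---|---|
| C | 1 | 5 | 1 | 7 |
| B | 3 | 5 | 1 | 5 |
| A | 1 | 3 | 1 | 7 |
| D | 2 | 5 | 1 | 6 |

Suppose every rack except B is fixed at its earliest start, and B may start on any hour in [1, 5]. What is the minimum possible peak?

13

B@1: h1:18  h2:10  h3:5  h4:0  h5:0  h6:0  h7:0 → peak 18
B@2: h1:13  h2:10  h3:5  h4:5  h5:0  h6:0  h7:0 → peak 13
B@3: h1:13  h2:5  h3:5  h4:5  h5:5  h6:0  h7:0 → peak 13
B@4: h1:13  h2:5  h3:0  h4:5  h5:5  h6:5  h7:0 → peak 13
B@5: h1:13  h2:5  h3:0  h4:0  h5:5  h6:5  h7:5 → peak 13
Best is B@2, peak 13.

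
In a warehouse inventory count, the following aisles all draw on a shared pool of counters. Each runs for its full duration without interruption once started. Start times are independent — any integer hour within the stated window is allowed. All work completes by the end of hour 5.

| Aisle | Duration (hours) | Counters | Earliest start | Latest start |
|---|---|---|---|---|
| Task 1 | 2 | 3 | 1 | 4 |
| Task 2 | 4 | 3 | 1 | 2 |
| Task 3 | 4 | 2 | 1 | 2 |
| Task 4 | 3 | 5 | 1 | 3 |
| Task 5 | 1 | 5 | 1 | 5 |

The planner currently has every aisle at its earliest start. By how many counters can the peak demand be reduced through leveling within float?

8

Early-start peak: h1:18  h2:13  h3:10  h4:5  h5:0 ⇒ 18.
Leveled (Task 1@1, Task 2@1, Task 3@1, Task 4@3, Task 5@5): h1:8  h2:8  h3:10  h4:10  h5:10 ⇒ 10.
Reduction 18 − 10 = 8.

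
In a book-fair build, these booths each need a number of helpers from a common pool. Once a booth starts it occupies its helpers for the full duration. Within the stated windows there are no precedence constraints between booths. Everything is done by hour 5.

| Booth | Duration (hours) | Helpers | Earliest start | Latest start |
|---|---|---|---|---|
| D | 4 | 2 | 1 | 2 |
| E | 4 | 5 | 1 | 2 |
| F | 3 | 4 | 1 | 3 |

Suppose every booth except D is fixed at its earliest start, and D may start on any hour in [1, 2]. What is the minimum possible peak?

11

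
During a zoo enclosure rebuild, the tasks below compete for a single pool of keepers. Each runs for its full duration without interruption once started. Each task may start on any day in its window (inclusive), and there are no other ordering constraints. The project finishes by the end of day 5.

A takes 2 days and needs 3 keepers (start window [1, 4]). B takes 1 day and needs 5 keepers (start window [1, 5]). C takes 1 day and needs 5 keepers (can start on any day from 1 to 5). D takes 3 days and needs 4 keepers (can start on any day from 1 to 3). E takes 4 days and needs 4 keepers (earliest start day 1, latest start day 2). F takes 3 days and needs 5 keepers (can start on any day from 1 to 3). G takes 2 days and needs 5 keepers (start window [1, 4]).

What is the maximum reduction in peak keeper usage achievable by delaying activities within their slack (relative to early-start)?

15

Early-start peak: d1:31  d2:21  d3:13  d4:4  d5:0 ⇒ 31.
Leveled (A@1, B@1, C@2, D@1, E@1, F@3, G@4): d1:16  d2:16  d3:13  d4:14  d5:10 ⇒ 16.
Reduction 31 − 16 = 15.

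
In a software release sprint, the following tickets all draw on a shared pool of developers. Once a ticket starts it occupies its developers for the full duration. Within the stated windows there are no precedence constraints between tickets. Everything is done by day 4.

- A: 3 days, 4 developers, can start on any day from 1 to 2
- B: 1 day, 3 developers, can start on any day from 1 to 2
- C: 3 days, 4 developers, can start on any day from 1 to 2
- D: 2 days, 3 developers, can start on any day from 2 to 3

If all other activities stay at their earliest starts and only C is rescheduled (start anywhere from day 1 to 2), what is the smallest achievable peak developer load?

C@1: d1:11  d2:11  d3:11  d4:0 → peak 11
C@2: d1:7  d2:11  d3:11  d4:4 → peak 11
Best is C@1, peak 11.

11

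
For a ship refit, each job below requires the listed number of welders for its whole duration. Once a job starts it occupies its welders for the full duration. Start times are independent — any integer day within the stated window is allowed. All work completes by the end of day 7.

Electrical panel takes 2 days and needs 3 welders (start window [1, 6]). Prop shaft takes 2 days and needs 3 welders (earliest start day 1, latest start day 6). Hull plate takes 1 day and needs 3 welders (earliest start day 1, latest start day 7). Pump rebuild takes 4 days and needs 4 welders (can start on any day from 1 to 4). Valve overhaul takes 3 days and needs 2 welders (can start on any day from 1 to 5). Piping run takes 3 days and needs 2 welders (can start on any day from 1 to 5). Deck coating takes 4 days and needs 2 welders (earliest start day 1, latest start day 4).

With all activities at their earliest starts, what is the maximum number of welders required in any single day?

Early-start schedule: Electrical panel@1, Prop shaft@1, Hull plate@1, Pump rebuild@1, Valve overhaul@1, Piping run@1, Deck coating@1.
Load per day: day 1: 19, day 2: 16, day 3: 10, day 4: 6, day 5: 0, day 6: 0, day 7: 0.
Peak is 19.

19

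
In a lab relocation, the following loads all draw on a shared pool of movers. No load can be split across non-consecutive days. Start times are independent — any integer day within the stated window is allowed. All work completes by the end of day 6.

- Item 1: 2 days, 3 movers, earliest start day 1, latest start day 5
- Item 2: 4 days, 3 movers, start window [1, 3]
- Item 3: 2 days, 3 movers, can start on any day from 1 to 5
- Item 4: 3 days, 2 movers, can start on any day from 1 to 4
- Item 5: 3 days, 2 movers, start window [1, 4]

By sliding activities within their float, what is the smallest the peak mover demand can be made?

7

Early-start (Item 1@1, Item 2@1, Item 3@1, Item 4@1, Item 5@1) gives peak 13: d1:13  d2:13  d3:7  d4:3  d5:0  d6:0.
Shift Item 3→5, Item 4→3, Item 5→3.
Schedule Item 1@1, Item 2@1, Item 3@5, Item 4@3, Item 5@3: d1:6  d2:6  d3:7  d4:7  d5:7  d6:3 — peak 7.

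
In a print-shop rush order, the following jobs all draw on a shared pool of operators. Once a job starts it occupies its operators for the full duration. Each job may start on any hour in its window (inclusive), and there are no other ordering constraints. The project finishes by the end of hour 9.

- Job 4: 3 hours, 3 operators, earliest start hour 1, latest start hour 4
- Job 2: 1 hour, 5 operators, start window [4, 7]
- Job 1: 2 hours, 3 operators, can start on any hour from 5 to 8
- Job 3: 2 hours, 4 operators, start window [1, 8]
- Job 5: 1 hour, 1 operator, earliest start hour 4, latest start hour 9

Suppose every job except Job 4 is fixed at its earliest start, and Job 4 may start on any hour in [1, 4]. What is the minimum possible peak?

7

Job 4@1: h1:7  h2:7  h3:3  h4:6  h5:3  h6:3  h7:0  h8:0  h9:0 → peak 7
Job 4@2: h1:4  h2:7  h3:3  h4:9  h5:3  h6:3  h7:0  h8:0  h9:0 → peak 9
Job 4@3: h1:4  h2:4  h3:3  h4:9  h5:6  h6:3  h7:0  h8:0  h9:0 → peak 9
Job 4@4: h1:4  h2:4  h3:0  h4:9  h5:6  h6:6  h7:0  h8:0  h9:0 → peak 9
Best is Job 4@1, peak 7.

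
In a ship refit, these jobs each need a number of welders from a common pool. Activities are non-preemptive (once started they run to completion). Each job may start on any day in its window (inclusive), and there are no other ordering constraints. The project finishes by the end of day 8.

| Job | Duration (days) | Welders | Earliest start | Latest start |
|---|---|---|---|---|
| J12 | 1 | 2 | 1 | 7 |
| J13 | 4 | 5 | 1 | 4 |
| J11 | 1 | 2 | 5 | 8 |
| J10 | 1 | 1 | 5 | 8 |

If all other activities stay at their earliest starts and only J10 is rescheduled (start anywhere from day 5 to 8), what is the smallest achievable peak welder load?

J10@5: d1:7  d2:5  d3:5  d4:5  d5:3  d6:0  d7:0  d8:0 → peak 7
J10@6: d1:7  d2:5  d3:5  d4:5  d5:2  d6:1  d7:0  d8:0 → peak 7
J10@7: d1:7  d2:5  d3:5  d4:5  d5:2  d6:0  d7:1  d8:0 → peak 7
J10@8: d1:7  d2:5  d3:5  d4:5  d5:2  d6:0  d7:0  d8:1 → peak 7
Best is J10@5, peak 7.

7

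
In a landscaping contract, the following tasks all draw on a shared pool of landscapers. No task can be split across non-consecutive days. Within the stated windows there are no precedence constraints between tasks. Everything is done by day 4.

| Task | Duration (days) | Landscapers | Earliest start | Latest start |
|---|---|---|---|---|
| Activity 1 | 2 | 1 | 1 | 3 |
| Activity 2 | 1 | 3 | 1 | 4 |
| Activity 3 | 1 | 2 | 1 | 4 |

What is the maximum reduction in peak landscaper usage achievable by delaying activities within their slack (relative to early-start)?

Early-start peak: d1:6  d2:1  d3:0  d4:0 ⇒ 6.
Leveled (Activity 1@1, Activity 2@3, Activity 3@1): d1:3  d2:1  d3:3  d4:0 ⇒ 3.
Reduction 6 − 3 = 3.

3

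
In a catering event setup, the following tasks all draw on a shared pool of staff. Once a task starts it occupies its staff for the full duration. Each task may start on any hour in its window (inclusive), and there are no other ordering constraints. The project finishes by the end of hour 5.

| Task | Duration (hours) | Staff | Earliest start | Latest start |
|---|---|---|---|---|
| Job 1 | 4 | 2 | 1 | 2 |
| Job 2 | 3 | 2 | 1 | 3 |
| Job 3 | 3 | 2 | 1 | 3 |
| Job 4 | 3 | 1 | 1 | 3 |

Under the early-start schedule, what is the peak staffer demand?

7

Early-start schedule: Job 1@1, Job 2@1, Job 3@1, Job 4@1.
Load per hour: hour 1: 7, hour 2: 7, hour 3: 7, hour 4: 2, hour 5: 0.
Peak is 7.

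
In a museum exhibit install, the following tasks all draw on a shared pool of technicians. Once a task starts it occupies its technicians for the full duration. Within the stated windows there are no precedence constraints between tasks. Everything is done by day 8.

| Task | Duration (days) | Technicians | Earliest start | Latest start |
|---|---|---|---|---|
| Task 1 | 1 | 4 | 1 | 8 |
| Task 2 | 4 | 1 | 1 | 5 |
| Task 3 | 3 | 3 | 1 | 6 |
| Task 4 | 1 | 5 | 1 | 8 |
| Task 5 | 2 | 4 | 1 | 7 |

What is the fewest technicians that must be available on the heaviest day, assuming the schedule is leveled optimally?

Early-start (Task 1@1, Task 2@1, Task 3@1, Task 4@1, Task 5@1) gives peak 17: d1:17  d2:8  d3:4  d4:1  d5:0  d6:0  d7:0  d8:0.
Shift Task 3→2, Task 4→5, Task 5→6.
Schedule Task 1@1, Task 2@1, Task 3@2, Task 4@5, Task 5@6: d1:5  d2:4  d3:4  d4:4  d5:5  d6:4  d7:4  d8:0 — peak 5.

5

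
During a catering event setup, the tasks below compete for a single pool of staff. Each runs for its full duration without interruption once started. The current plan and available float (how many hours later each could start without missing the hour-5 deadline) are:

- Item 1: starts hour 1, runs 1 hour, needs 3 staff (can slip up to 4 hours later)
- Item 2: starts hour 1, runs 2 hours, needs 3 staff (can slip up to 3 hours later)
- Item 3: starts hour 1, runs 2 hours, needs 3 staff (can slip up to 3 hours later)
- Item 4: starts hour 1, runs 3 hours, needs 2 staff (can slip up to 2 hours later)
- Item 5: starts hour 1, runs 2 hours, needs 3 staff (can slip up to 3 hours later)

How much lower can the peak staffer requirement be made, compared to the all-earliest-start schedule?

8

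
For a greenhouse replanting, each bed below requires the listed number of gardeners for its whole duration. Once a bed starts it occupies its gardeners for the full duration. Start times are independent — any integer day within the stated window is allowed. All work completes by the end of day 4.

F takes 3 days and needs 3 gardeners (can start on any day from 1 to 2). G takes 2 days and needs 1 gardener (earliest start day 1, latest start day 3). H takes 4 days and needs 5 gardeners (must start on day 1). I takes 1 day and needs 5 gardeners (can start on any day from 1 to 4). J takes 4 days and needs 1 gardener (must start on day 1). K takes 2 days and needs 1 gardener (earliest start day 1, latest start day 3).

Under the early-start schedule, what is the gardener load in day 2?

11

At early start, day 2 has: F, G, H, J, K.
Demand: 3 + 1 + 5 + 1 + 1 = 11.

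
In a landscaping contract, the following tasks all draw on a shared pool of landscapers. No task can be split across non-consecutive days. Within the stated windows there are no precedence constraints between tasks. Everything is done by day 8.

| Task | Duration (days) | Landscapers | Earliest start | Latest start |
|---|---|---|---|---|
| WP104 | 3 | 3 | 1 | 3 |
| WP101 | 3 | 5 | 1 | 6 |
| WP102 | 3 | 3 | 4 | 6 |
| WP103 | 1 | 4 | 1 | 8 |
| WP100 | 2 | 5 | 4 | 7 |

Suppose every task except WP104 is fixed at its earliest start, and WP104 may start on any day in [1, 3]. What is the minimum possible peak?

WP104@1: d1:12  d2:8  d3:8  d4:8  d5:8  d6:3  d7:0  d8:0 → peak 12
WP104@2: d1:9  d2:8  d3:8  d4:11  d5:8  d6:3  d7:0  d8:0 → peak 11
WP104@3: d1:9  d2:5  d3:8  d4:11  d5:11  d6:3  d7:0  d8:0 → peak 11
Best is WP104@2, peak 11.

11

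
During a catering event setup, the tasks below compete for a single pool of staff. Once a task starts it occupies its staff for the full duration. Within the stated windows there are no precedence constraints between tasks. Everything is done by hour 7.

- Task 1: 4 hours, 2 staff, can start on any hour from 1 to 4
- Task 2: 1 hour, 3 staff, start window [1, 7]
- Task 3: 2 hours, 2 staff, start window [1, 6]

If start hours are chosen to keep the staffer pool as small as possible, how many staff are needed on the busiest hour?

Early-start (Task 1@1, Task 2@1, Task 3@1) gives peak 7: h1:7  h2:4  h3:2  h4:2  h5:0  h6:0  h7:0.
Shift Task 2→5, Task 3→6.
Schedule Task 1@1, Task 2@5, Task 3@6: h1:2  h2:2  h3:2  h4:2  h5:3  h6:2  h7:2 — peak 3.
Total staffer-hours = 15 over 7 hours ⇒ peak ≥ ⌈15/7⌉ = 3, so 3 is optimal.

3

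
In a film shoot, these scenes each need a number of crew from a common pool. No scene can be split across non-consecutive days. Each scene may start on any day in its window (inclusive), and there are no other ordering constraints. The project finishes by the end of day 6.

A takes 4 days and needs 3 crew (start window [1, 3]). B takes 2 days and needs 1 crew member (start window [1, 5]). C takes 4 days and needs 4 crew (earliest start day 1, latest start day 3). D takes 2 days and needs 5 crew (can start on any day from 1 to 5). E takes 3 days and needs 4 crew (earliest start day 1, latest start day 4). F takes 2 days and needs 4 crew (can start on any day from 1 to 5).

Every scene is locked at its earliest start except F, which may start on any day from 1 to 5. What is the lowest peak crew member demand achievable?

17

F@1: d1:21  d2:21  d3:11  d4:7  d5:0  d6:0 → peak 21
F@2: d1:17  d2:21  d3:15  d4:7  d5:0  d6:0 → peak 21
F@3: d1:17  d2:17  d3:15  d4:11  d5:0  d6:0 → peak 17
F@4: d1:17  d2:17  d3:11  d4:11  d5:4  d6:0 → peak 17
F@5: d1:17  d2:17  d3:11  d4:7  d5:4  d6:4 → peak 17
Best is F@3, peak 17.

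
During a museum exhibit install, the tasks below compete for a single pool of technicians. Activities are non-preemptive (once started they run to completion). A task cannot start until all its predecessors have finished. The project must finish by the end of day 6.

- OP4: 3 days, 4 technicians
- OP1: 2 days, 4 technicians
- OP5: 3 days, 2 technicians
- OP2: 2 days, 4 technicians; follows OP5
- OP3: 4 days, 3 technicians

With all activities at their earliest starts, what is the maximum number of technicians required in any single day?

13

Early-start schedule: OP4@1, OP1@1, OP5@1, OP2@4, OP3@1.
Load per day: day 1: 13, day 2: 13, day 3: 9, day 4: 7, day 5: 4, day 6: 0.
Peak is 13.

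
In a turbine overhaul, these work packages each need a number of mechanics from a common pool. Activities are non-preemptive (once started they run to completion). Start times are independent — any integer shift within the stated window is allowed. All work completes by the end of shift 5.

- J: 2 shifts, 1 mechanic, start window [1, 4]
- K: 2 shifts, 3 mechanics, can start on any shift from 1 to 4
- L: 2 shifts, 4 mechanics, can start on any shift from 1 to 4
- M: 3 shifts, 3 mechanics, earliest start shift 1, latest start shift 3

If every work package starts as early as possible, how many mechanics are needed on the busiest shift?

11

Early-start schedule: J@1, K@1, L@1, M@1.
Load per shift: shift 1: 11, shift 2: 11, shift 3: 3, shift 4: 0, shift 5: 0.
Peak is 11.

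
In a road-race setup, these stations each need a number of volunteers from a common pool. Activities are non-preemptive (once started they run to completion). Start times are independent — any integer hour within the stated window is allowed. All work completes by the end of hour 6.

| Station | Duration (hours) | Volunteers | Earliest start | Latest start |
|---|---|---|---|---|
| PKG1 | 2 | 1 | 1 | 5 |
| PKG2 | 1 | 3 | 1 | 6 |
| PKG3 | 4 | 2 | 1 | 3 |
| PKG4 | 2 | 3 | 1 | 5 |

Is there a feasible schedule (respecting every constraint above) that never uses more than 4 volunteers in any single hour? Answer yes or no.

The minimum achievable peak is 5; 4 < 5, so no feasible schedule stays within the cap.

no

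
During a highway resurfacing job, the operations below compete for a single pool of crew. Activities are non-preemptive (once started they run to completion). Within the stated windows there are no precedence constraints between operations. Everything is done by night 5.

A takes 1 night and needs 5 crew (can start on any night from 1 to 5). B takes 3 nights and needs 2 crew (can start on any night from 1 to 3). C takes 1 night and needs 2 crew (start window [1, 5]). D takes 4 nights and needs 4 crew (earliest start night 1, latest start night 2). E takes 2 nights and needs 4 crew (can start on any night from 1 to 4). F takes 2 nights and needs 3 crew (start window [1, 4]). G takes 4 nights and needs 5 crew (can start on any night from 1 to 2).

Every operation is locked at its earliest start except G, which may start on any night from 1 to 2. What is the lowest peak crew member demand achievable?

20

G@1: n1:25  n2:18  n3:11  n4:9  n5:0 → peak 25
G@2: n1:20  n2:18  n3:11  n4:9  n5:5 → peak 20
Best is G@2, peak 20.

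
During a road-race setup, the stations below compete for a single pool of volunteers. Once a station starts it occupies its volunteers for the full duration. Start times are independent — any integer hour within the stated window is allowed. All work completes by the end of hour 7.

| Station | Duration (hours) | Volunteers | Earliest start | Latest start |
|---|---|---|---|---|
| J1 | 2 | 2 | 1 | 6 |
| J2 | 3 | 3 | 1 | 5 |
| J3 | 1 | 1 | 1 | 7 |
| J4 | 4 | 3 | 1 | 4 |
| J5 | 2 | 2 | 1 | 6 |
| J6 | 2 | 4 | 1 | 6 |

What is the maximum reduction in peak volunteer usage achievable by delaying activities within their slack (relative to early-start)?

Early-start peak: h1:15  h2:14  h3:6  h4:3  h5:0  h6:0  h7:0 ⇒ 15.
Leveled (J1@1, J2@3, J3@1, J4@1, J5@5, J6@6): h1:6  h2:5  h3:6  h4:6  h5:5  h6:6  h7:4 ⇒ 6.
Reduction 15 − 6 = 9.

9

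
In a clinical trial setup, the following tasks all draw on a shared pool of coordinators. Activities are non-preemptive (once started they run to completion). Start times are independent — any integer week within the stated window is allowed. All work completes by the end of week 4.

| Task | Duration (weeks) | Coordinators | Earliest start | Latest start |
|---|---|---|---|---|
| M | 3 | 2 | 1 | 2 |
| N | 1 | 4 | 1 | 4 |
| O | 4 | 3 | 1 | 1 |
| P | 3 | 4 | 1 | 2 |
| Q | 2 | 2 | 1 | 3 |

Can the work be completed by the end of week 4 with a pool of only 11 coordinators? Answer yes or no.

Schedule M@1, N@1, O@1, P@2, Q@1: w1:11  w2:11  w3:9  w4:7 — peak 11 ≤ 11.

yes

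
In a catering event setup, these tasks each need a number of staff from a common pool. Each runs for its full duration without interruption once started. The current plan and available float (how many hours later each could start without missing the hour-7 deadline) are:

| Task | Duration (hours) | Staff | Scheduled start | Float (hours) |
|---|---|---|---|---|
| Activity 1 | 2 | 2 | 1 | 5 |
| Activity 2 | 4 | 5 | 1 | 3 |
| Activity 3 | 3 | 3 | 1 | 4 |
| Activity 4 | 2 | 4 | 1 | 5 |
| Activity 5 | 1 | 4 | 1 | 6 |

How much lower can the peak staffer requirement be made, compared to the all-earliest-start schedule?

Early-start peak: h1:18  h2:14  h3:8  h4:5  h5:0  h6:0  h7:0 ⇒ 18.
Leveled (Activity 1@1, Activity 2@1, Activity 3@5, Activity 4@5, Activity 5@7): h1:7  h2:7  h3:5  h4:5  h5:7  h6:7  h7:7 ⇒ 7.
Reduction 18 − 7 = 11.

11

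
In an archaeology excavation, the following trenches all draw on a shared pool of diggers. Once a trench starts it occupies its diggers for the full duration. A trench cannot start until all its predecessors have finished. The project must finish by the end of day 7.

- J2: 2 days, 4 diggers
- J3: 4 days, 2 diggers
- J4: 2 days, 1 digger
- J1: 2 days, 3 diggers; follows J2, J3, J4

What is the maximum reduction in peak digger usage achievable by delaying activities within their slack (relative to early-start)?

1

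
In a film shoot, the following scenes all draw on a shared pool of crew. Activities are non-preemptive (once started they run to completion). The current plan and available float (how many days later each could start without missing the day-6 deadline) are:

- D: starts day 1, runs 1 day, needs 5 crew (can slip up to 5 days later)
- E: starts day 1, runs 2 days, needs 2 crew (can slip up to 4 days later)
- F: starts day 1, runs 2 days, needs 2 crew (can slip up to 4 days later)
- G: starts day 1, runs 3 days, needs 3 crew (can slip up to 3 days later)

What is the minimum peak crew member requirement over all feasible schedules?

Early-start (D@1, E@1, F@1, G@1) gives peak 12: d1:12  d2:7  d3:3  d4:0  d5:0  d6:0.
Shift E→2, F→2, G→4.
Schedule D@1, E@2, F@2, G@4: d1:5  d2:4  d3:4  d4:3  d5:3  d6:3 — peak 5.

5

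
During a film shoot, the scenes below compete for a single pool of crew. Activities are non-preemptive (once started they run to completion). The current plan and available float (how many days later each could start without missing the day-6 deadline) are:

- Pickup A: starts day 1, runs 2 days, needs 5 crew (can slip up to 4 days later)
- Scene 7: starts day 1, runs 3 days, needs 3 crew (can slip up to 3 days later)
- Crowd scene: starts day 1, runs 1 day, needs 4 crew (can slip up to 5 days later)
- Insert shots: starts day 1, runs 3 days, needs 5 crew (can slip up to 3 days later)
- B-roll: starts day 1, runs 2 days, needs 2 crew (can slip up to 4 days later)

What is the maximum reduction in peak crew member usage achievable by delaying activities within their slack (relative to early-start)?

Early-start peak: d1:19  d2:15  d3:8  d4:0  d5:0  d6:0 ⇒ 19.
Leveled (Pickup A@1, Scene 7@1, Crowd scene@3, Insert shots@4, B-roll@4): d1:8  d2:8  d3:7  d4:7  d5:7  d6:5 ⇒ 8.
Reduction 19 − 8 = 11.

11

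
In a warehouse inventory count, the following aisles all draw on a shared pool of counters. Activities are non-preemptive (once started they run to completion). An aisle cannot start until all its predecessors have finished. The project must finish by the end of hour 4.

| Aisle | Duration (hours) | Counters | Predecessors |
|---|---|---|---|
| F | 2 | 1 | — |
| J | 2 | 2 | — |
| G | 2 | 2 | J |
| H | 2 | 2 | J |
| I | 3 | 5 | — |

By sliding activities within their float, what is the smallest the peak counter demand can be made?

9

Schedule F@1, J@1, G@3, H@3, I@1: h1:8  h2:8  h3:9  h4:4 — peak 9.
No arrangement of the 6 feasible schedules does better.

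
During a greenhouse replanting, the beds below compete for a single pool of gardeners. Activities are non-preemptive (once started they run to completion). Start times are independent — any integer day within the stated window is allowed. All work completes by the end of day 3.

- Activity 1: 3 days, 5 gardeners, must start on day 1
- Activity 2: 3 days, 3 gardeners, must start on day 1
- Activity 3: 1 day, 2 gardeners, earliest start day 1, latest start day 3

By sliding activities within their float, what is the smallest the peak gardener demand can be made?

10

Schedule Activity 1@1, Activity 2@1, Activity 3@1: d1:10  d2:8  d3:8 — peak 10.
No arrangement of the 3 feasible schedules does better.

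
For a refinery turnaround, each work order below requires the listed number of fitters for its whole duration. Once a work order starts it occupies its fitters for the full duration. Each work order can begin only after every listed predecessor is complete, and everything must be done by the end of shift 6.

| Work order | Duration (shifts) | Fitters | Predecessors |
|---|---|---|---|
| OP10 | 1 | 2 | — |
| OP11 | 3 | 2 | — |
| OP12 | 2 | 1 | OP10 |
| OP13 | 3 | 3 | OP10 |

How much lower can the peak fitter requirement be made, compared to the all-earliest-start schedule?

2

Early-start peak: s1:4  s2:6  s3:6  s4:3  s5:0  s6:0 ⇒ 6.
Leveled (OP10@1, OP11@1, OP12@2, OP13@4): s1:4  s2:3  s3:3  s4:3  s5:3  s6:3 ⇒ 4.
Reduction 6 − 4 = 2.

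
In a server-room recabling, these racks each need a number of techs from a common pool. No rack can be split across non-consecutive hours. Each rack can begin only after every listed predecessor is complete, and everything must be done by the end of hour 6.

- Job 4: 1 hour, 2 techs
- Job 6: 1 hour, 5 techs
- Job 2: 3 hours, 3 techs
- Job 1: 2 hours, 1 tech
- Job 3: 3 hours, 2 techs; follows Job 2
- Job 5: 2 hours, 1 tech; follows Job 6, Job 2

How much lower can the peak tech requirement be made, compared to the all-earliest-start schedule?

Early-start peak: h1:11  h2:4  h3:3  h4:3  h5:3  h6:2 ⇒ 11.
Leveled (Job 4@1, Job 6@4, Job 2@1, Job 1@1, Job 3@4, Job 5@5): h1:6  h2:4  h3:3  h4:7  h5:3  h6:3 ⇒ 7.
Reduction 11 − 7 = 4.

4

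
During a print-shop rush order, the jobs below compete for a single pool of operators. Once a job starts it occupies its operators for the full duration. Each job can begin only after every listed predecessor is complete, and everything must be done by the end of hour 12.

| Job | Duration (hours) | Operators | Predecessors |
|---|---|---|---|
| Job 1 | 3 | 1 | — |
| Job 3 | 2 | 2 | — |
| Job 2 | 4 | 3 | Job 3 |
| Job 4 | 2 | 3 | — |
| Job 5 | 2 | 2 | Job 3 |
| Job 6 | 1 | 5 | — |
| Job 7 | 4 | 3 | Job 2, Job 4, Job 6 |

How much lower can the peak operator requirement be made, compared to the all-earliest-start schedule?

Early-start peak: h1:11  h2:6  h3:6  h4:5  h5:3  h6:3  h7:3  h8:3  h9:3  h10:3  h11:0  h12:0 ⇒ 11.
Leveled (Job 1@3, Job 3@1, Job 2@3, Job 4@1, Job 5@6, Job 6@8, Job 7@9): h1:5  h2:5  h3:4  h4:4  h5:4  h6:5  h7:2  h8:5  h9:3  h10:3  h11:3  h12:3 ⇒ 5.
Reduction 11 − 5 = 6.

6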